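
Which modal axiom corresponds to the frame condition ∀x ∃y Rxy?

□q → ◇q

A defining formula is □q → ◇q (the D axiom).
Suppose □q→◇q is valid. At any x set V(q)=W. Then □q at x, so ◇q at x, so x has a successor.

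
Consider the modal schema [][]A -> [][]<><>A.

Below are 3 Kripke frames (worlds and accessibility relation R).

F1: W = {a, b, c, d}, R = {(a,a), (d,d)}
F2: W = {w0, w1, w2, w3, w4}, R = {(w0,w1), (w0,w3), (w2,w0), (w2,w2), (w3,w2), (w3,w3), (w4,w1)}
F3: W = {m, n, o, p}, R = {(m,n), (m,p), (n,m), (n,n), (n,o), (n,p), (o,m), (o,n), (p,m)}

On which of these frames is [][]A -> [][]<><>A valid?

F1, F3

This is the axiom for a generalized confluence (Geach) condition; its first-order frame correspondent is forall x forall z (x R^2 z -> exists w (x R^2 w & z R^2 w)).
F1: holds.
F2: fails — w2R²w1 but no w with w2R²w and w1R²w.
F3: holds.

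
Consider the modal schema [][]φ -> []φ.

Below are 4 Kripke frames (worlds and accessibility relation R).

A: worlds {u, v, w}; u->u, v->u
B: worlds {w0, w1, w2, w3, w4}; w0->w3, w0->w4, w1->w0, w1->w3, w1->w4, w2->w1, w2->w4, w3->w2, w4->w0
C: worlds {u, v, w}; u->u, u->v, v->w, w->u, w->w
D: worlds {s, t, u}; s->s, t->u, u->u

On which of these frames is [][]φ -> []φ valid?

Frame correspondent (Sahlqvist): forall x forall y (Rxy -> exists z (Rxz & Rzy)) — i.e. density.
A: condition met.
B: fails — Rw0w4 but no z with Rw0z and Rzw4.
C: condition met.
D: condition met.
Valid on: A, C, D.

A, C, D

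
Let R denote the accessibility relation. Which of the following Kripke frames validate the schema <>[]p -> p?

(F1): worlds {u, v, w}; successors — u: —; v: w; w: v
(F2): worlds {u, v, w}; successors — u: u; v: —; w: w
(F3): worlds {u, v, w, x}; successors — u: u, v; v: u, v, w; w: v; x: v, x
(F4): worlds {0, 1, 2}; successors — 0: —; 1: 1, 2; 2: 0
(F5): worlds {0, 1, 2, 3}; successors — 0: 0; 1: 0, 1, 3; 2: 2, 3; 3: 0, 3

(F1), (F2)

The schema corresponds to symmetry: forall x forall y (Rxy -> Ryx).
(F1): condition met.
(F2): condition met.
(F3): fails — Rxv but not Rvx.
(F4): fails — R12 but not R21.
(F5): fails — R10 but not R01.
Valid on: (F1), (F2).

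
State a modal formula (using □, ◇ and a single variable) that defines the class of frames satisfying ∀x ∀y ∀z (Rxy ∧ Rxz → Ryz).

◇q → □◇q

This is the Euclidean property; the standard corresponding axiom is 5: ◇q → □◇q.
Suppose ◇q→□◇q is valid. Take Rxy, Rxz and set V(q)={y}. Then ◇q at x, so □◇q at x, so ◇q at z, so some w with Rzw has q; w=y, i.e. Rzy. By symmetry of the argument, Ryz.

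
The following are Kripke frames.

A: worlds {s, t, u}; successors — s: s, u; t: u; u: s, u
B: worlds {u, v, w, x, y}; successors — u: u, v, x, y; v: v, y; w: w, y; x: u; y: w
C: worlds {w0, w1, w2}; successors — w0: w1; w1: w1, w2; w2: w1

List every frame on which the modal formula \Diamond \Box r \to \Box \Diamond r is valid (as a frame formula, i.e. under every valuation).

Frame correspondent (Sahlqvist): \forall x \forall y \forall z (Rxy \wedge Rxz \to \exists w (Ryw \wedge Rzw)) — i.e. convergence.
A: holds.
B: fails — Ruv and Rux but v and x have no common successor.
C: holds.
Valid on: A, C.

A, C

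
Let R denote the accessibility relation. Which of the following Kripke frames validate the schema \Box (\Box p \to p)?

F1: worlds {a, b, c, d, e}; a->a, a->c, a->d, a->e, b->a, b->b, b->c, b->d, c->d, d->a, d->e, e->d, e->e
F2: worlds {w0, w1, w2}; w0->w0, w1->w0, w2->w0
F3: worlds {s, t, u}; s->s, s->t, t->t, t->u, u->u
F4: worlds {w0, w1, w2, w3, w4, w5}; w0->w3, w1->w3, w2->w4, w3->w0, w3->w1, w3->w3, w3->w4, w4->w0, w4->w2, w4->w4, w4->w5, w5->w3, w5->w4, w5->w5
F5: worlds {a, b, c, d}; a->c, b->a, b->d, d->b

F2, F3

This is the axiom for shift-reflexivity; its first-order frame correspondent is \forall x \forall y (Rxy \to Ryy).
F1: fails — Rbc but not Rcc.
F2: ✓.
F3: ✓.
F4: fails — Rw3w1 but not Rw1w1.
F5: fails — Rdb but not Rbb.
Valid on: F2, F3.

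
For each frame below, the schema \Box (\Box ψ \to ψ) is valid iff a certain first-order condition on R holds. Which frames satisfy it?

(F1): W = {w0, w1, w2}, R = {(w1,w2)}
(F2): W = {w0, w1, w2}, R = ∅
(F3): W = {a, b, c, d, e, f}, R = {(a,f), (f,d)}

(F2)

Frame correspondent (Sahlqvist): \forall x \forall y (Rxy \to Ryy) — i.e. shift-reflexivity.
(F1): fails — Rw1w2 but not Rw2w2.
(F2): satisfies the condition.
(F3): fails — Rfd but not Rdd.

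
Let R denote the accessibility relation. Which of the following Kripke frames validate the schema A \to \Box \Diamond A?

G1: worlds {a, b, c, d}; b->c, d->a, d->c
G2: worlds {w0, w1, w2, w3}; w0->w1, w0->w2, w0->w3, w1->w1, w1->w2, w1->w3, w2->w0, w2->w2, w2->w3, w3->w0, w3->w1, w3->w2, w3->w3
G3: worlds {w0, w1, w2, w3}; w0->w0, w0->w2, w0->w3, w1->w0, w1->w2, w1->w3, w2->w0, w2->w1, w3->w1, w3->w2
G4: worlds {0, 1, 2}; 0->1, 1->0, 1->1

G4

This is the axiom for symmetry; its first-order frame correspondent is \forall x \forall y (Rxy \to Ryx).
G1: fails — Rbc but not Rcb.
G2: fails — Rw1w2 but not Rw2w1.
G3: fails — Rw1w0 but not Rw0w1.
G4: holds.
Valid on: G4.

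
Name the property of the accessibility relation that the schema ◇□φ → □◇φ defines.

convergence

Suppose ◇□φ→□◇φ is valid. Take Rxy, Rxz and set V(φ)={w : Ryw}. Then □φ at y so ◇□φ at x, so □◇φ at x, so ◇φ at z, giving w with Rzw and Ryw.
Conversely, on a frame with convergence the schema holds at every world under every valuation.
Frame condition: ∀x ∀y ∀z (Rxy ∧ Rxz → ∃w (Ryw ∧ Rzw)).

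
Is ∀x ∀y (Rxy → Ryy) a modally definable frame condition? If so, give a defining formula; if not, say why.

Yes, by □(□r → r)

This is a Sahlqvist condition; the T□ axiom □(□r → r) defines it.
Suppose □(□r→r) is valid. Take Rxy and set V(r)={w : Ryw}. Then at y, □r holds; since □(□r→r) at x, □r→r at y, so r at y, i.e. Ryy.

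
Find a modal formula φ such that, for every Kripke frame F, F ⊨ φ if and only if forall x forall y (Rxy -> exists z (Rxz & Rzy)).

□□ψ → □ψ

The condition is density. The C4 schema □□ψ → □ψ defines it.
Suppose □□ψ→□ψ is valid. Take Rxy and set V(ψ)={w : xR²w}. Then □□ψ at x, so □ψ at x, so ψ at y, i.e. ∃z(Rxz∧Rzy).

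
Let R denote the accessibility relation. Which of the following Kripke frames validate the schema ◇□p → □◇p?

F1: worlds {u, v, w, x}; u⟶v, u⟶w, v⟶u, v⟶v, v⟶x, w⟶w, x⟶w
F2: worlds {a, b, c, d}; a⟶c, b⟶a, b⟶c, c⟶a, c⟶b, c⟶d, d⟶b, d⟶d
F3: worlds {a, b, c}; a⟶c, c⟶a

This is the axiom for convergence; its first-order frame correspondent is ∀x ∀y ∀z (Rxy ∧ Rxz → ∃w (Ryw ∧ Rzw)).
F1: fails — Ruv and Ruw but v and w have no common successor.
F2: fails — Rbc and Rba but c and a have no common successor.
F3: ✓.
Valid on: F3.

F3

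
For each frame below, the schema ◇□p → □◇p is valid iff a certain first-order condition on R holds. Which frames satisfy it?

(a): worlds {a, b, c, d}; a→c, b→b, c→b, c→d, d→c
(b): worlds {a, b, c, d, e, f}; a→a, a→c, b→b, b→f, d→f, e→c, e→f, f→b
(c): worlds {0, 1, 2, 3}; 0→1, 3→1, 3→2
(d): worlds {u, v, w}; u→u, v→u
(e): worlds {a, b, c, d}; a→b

Frame correspondent (Sahlqvist): ∀x ∀y ∀z (Rxy ∧ Rxz → ∃w (Ryw ∧ Rzw)) — i.e. convergence.
(a): fails — Rcd and Rcb but d and b have no common successor.
(b): fails — Raa and Rac but a and c have no common successor.
(c): fails — R01 and R01 but 1 and 1 have no common successor.
(d): satisfies the condition.
(e): fails — Rab and Rab but b and b have no common successor.
Valid on: (d).

(d)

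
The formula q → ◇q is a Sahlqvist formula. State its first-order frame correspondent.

This is a form of the T axiom.
Its frame correspondent is reflexivity — ∀x Rxx.

Reflexivity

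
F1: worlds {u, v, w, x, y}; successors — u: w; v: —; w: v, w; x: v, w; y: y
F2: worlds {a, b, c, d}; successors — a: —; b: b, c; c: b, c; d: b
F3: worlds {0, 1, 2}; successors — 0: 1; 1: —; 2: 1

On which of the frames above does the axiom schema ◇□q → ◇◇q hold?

This is the axiom for a generalized confluence (Geach) condition; its first-order frame correspondent is ∀x ∀y (xRy → ∃w (yRw ∧ xR²w)).
F1: fails — wRv but no t with vRt and wR²t.
F2: ✓.
F3: fails — 0R1 but no w with 1Rw and 0R²w.
Valid on: F2.

F2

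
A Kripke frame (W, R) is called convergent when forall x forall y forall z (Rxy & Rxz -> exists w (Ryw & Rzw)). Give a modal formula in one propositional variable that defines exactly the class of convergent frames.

◇□ψ → □◇ψ

The condition is convergence. The .2 schema ◇□ψ → □◇ψ defines it.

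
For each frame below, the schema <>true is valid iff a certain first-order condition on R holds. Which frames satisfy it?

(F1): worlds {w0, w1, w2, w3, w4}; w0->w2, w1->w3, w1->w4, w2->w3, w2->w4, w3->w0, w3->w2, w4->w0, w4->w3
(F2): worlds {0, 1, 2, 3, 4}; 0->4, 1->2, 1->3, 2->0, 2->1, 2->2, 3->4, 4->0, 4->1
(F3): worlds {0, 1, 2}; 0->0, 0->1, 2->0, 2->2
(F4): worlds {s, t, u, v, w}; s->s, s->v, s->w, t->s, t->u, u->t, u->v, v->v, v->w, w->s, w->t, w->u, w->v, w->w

(F1), (F2), (F4)

The schema corresponds to seriality: forall x exists y Rxy.
(F1): condition met.
(F2): condition met.
(F3): fails — world 1 has no successor.
(F4): condition met.
Valid on: (F1), (F2), (F4).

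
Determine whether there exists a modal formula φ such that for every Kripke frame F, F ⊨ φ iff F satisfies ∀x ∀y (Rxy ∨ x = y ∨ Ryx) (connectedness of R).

If a class were modally definable it would be closed under disjoint unions (Goldblatt–Thomason).
Take 4 disjoint single-world reflexive frames: each is trivially connected, but their disjoint union has 4 worlds with no edge between distinct components, so it is not connected.
So no modal formula (or set of formulas) defines exactly the connected frames.

Not modally definable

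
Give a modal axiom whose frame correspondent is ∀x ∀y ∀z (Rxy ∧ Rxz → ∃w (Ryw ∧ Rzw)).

A defining formula is ◇□s → □◇s (the .2 axiom).
Suppose ◇□s→□◇s is valid. Take Rxy, Rxz and set V(s)={w : Ryw}. Then □s at y so ◇□s at x, so □◇s at x, so ◇s at z, giving w with Rzw and Ryw.

◇□s → □◇s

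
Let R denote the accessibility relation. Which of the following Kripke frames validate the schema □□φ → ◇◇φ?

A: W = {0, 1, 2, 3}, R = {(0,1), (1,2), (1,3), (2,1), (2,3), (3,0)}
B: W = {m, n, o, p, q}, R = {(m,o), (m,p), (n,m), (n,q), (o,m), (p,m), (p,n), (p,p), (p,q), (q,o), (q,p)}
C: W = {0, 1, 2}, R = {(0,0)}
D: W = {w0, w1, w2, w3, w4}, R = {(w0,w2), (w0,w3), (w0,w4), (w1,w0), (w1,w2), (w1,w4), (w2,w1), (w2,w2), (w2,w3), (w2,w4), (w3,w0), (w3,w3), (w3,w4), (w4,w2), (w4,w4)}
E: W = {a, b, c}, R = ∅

A, B, D

This is the axiom for a generalized confluence (Geach) condition; its first-order frame correspondent is ∀x ∃w (xR²w ∧ xR²w).
A: satisfies the condition.
B: satisfies the condition.
C: fails — at 1 but no w with 1R²w and 1R²w.
D: satisfies the condition.
E: fails — at a but no w with aR²w and aR²w.
Valid on: A, B, D.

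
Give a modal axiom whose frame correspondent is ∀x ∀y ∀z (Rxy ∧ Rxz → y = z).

A defining formula is ◇q → □q (the CD axiom).
Suppose ◇q→□q is valid. Take Rxy, Rxz and set V(q)={y}. Then ◇q at x, so □q at x, so q at z, i.e. z=y.

◇q → □q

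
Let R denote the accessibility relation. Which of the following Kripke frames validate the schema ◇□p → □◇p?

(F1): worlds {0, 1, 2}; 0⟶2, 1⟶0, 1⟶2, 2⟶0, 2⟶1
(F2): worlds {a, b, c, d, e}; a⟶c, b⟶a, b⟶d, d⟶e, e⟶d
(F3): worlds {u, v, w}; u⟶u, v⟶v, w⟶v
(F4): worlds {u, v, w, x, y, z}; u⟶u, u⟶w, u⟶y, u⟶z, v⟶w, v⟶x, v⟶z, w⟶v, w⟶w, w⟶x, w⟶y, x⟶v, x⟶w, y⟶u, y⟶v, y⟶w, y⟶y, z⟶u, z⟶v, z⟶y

(F3), (F4)

This is the axiom for convergence; its first-order frame correspondent is ∀x ∀y ∀z (Rxy ∧ Rxz → ∃w (Ryw ∧ Rzw)).
(F1): fails — R10 and R12 but 0 and 2 have no common successor.
(F2): fails — Rac and Rac but c and c have no common successor.
(F3): condition met.
(F4): condition met.
Valid on: (F3), (F4).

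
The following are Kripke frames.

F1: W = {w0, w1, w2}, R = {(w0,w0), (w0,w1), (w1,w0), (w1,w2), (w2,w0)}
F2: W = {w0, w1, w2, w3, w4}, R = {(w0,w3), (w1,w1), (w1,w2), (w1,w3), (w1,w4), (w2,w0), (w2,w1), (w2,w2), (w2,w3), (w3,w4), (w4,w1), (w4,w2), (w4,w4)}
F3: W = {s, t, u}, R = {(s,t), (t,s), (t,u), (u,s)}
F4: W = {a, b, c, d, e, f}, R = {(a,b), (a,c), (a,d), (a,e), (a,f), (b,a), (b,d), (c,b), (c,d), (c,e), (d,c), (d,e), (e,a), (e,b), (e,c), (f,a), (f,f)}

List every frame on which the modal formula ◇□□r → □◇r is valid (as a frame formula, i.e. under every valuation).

F1, F4

This is the axiom for a generalized confluence (Geach) condition; its first-order frame correspondent is ∀x ∀y ∀z ((xRy ∧ xRz) → ∃w (yR²w ∧ zRw)).
F1: holds.
F2: fails — w2Rw0, w2Rw0 but no w with w0R²w and w0Rw.
F3: fails — tRs, tRs but no w with sR²w and sRw.
F4: holds.
Valid on: F1, F4.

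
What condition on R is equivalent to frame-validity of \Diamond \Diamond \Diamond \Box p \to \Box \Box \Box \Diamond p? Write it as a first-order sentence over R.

\forall x \forall y \forall z ((x R^3 y \wedge x R^3 z) \to \exists w (yRw \wedge zRw))

This is a Sahlqvist (Geach-type) schema ◇^3□^1p → □^3◇^1p.
First-order correspondent: \forall x \forall y \forall z ((x R^3 y \wedge x R^3 z) \to \exists w (yRw \wedge zRw)).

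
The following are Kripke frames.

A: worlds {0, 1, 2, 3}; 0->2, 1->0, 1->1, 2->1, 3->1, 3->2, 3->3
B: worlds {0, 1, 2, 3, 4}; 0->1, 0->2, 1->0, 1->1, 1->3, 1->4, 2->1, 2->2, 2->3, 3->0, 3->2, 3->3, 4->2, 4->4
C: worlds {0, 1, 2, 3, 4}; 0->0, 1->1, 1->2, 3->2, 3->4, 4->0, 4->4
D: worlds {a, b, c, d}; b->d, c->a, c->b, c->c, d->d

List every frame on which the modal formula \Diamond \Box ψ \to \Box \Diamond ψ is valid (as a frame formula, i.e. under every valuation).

B

Frame correspondent (Sahlqvist): \forall x \forall y \forall z (Rxy \wedge Rxz \to \exists w (Ryw \wedge Rzw)) — i.e. convergence.
A: fails — R10 and R11 but 0 and 1 have no common successor.
B: satisfies the condition.
C: fails — R12 and R12 but 2 and 2 have no common successor.
D: fails — Rcc and Rcb but c and b have no common successor.
Valid on: B.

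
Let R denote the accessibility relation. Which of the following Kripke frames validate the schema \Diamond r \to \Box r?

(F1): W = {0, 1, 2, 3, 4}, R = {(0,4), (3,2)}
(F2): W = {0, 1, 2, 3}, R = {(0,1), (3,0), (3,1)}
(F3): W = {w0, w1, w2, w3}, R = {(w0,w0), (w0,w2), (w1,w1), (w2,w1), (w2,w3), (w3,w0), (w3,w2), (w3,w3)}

(F1)

The schema corresponds to partial functionality: \forall x \forall y \forall z (Rxy \wedge Rxz \to y = z).
(F1): holds.
(F2): fails — 3 sees both 0 and 1.
(F3): fails — w0 sees both w0 and w2.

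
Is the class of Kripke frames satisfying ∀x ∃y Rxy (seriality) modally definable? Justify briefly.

Yes: it is seriality, defined by the D schema □r → ◇r.

Yes, by □r → ◇r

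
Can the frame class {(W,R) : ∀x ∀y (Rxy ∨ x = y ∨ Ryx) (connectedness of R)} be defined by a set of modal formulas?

Modal frame validity is preserved under disjoint unions.
Take 4 disjoint single-world reflexive frames: each is trivially connected, but their disjoint union has 4 worlds with no edge between distinct components, so it is not connected.
So no modal formula (or set of formulas) defines exactly the connected frames.

No — not modally definable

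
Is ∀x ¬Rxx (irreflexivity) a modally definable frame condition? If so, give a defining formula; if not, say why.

Not modally definable

Any modally definable frame class is closed under surjective bounded morphisms.
The 2-cycle (worlds a,b with a→b→a) is irreflexive, and the map sending every world to a single reflexive point • is a surjective bounded morphism (forth: every edge maps to (•,•); back: every world has a successor). So any modal formula valid on the 2-cycle is also valid on the reflexive point, which is not irreflexive.
So no modal formula (or set of formulas) defines exactly the irreflexive frames.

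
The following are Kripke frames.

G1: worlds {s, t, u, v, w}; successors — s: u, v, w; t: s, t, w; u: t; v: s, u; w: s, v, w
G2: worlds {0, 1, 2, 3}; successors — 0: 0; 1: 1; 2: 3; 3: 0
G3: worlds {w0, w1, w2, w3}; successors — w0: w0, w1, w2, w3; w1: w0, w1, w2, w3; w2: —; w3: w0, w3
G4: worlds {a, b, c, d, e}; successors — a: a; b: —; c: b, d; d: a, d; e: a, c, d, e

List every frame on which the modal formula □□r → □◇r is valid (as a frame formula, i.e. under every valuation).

G1, G2

Frame correspondent (Sahlqvist): ∀x ∀z (xRz → ∃w (xR²w ∧ zRw)) — i.e. a generalized confluence (Geach) condition.
G1: condition met.
G2: condition met.
G3: fails — w0Rw2 but no w with w0R²w and w2Rw.
G4: fails — cRb but no w with cR²w and bRw.
Valid on: G1, G2.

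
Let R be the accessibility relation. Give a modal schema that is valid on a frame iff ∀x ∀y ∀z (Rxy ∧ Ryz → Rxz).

The condition is transitivity. The 4 schema □q → □□q defines it.

□q → □□q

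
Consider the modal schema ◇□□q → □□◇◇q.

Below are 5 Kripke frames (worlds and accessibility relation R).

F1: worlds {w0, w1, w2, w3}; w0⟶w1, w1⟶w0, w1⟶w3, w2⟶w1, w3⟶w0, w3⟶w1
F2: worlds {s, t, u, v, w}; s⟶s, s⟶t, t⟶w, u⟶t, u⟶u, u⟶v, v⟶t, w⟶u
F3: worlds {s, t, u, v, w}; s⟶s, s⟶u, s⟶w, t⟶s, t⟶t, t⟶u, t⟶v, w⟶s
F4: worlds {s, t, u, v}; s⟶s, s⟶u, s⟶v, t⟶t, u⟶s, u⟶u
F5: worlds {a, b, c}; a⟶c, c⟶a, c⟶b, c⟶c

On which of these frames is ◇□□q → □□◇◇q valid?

This is the axiom for a generalized confluence (Geach) condition; its first-order frame correspondent is ∀x ∀y ∀z ((xRy ∧ xR²z) → ∃w (yR²w ∧ zR²w)).
F1: holds.
F2: fails — sRs, sR²t but no w* with sR²w* and tR²w*.
F3: fails — sRs, sR²u but no w* with sR²w* and uR²w*.
F4: fails — sRs, sR²v but no w with sR²w and vR²w.
F5: fails — aRc, aR²b but no w with cR²w and bR²w.
Valid on: F1.

F1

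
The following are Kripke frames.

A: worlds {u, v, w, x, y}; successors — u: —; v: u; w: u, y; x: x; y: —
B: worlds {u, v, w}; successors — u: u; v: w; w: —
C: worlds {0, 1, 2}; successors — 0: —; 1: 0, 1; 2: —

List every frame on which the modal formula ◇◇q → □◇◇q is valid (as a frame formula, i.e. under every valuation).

Frame correspondent (Sahlqvist): ∀x ∀y ∀z ((xR²y ∧ xRz) → ∃w (y = w ∧ zR²w)) — i.e. a generalized confluence (Geach) condition.
A: condition met.
B: condition met.
C: fails — 1R²0, 1R0 but no w with 0=w and 0R²w.
Valid on: A, B.

A, B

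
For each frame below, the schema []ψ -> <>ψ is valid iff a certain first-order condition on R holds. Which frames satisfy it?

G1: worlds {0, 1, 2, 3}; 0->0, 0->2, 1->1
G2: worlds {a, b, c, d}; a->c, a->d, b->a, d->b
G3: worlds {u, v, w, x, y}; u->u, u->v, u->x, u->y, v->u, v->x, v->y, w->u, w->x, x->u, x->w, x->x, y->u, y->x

G3

The schema corresponds to seriality: forall x exists y Rxy.
G1: fails — world 2 has no successor.
G2: fails — world c has no successor.
G3: ✓.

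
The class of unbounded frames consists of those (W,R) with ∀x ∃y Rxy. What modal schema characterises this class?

A defining formula is □ψ → ◇ψ (the D axiom).
Suppose □ψ→◇ψ is valid. At any x set V(ψ)=W. Then □ψ at x, so ◇ψ at x, so x has a successor.

□ψ → ◇ψ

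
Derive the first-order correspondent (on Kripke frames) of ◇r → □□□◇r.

∀x ∀y ∀z ((xRy ∧ xR³z) → ∃w (y = w ∧ zRw))

This is a Sahlqvist (Geach-type) schema ◇^1□^0r → □^3◇^1r.
First-order correspondent: ∀x ∀y ∀z ((xRy ∧ xR³z) → ∃w (y = w ∧ zRw)).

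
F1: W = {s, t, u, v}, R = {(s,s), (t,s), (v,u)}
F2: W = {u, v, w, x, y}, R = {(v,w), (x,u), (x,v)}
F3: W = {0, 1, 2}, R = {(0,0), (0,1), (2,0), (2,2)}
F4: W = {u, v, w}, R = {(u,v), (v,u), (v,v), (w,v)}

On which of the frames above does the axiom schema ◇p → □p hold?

Frame correspondent (Sahlqvist): ∀x ∀y ∀z (Rxy ∧ Rxz → y = z) — i.e. partial functionality.
F1: holds.
F2: fails — x sees both u and v.
F3: fails — 0 sees both 0 and 1.
F4: fails — v sees both u and v.

F1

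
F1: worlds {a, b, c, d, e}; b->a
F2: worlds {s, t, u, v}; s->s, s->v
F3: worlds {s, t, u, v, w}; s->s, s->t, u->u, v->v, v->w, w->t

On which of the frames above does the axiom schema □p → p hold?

The schema corresponds to reflexivity: ∀x Rxx.
F1: fails — world a does not see itself.
F2: fails — world t does not see itself.
F3: fails — world t does not see itself.

none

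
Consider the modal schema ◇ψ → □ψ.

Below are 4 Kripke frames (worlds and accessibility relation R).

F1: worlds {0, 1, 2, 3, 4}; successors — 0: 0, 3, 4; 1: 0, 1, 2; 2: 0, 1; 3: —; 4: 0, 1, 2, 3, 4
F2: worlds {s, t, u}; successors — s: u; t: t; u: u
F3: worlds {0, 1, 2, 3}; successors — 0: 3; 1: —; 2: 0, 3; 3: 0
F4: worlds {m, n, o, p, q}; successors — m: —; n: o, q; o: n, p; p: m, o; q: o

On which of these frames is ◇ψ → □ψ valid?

F2

This is the axiom for partial functionality; its first-order frame correspondent is ∀x ∀y ∀z (Rxy ∧ Rxz → y = z).
F1: fails — 0 sees both 0 and 3.
F2: condition met.
F3: fails — 2 sees both 0 and 3.
F4: fails — n sees both o and q.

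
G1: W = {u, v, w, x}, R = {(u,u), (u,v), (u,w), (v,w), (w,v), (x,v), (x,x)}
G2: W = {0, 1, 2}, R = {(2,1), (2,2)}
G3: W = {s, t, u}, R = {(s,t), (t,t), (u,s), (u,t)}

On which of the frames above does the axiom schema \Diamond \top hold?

Frame correspondent (Sahlqvist): \forall x \exists y Rxy — i.e. seriality.
G1: satisfies the condition.
G2: fails — world 0 has no successor.
G3: satisfies the condition.
Valid on: G1, G3.

G1, G3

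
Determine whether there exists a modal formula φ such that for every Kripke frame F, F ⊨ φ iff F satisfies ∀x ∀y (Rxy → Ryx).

Yes — defined by p → □◇p

This is a Sahlqvist condition; the B axiom p → □◇p defines it.
Suppose p→□◇p is valid. Take Rxy and set V(p)={x}. Then p at x, so □◇p at x, so ◇p at y, so some z with Ryz has p; z=x, i.e. Ryx.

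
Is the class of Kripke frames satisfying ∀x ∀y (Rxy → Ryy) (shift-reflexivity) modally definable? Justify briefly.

Yes, by □(□q → q)

This is a Sahlqvist condition; the T□ axiom □(□q → q) defines it.
Suppose □(□q→q) is valid. Take Rxy and set V(q)={w : Ryw}. Then at y, □q holds; since □(□q→q) at x, □q→q at y, so q at y, i.e. Ryy.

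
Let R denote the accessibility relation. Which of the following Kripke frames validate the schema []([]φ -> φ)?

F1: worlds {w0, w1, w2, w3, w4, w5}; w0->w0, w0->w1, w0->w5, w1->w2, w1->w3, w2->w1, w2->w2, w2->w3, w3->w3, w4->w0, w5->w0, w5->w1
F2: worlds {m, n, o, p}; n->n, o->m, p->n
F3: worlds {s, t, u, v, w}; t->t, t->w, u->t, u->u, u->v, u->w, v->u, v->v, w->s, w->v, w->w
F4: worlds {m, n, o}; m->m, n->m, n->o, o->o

Frame correspondent (Sahlqvist): forall x forall y (Rxy -> Ryy) — i.e. shift-reflexivity.
F1: fails — Rw0w5 but not Rw5w5.
F2: fails — Rom but not Rmm.
F3: fails — Rws but not Rss.
F4: ✓.
Valid on: F4.

F4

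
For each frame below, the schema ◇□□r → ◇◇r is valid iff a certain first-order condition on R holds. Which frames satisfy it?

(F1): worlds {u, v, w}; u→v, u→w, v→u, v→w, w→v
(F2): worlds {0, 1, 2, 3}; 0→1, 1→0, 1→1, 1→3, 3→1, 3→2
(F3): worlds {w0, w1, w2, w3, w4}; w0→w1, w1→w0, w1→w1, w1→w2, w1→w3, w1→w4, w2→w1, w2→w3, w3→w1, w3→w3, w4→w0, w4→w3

This is the axiom for a generalized confluence (Geach) condition; its first-order frame correspondent is ∀x ∀y (xRy → ∃w (yR²w ∧ xR²w)).
(F1): holds.
(F2): fails — 3R2 but no w with 2R²w and 3R²w.
(F3): holds.

(F1), (F3)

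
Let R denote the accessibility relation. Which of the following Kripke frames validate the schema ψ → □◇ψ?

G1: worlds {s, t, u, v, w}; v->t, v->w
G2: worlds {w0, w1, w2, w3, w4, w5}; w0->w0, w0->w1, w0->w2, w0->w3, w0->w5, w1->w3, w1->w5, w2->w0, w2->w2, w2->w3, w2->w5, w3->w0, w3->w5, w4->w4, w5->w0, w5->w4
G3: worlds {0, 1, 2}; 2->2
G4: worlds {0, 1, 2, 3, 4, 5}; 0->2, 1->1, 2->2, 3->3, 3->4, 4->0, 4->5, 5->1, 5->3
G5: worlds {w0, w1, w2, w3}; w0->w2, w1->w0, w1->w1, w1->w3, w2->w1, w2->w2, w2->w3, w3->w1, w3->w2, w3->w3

G3

This is the axiom for symmetry; its first-order frame correspondent is ∀x ∀y (Rxy → Ryx).
G1: fails — Rvt but not Rtv.
G2: fails — Rw1w5 but not Rw5w1.
G3: holds.
G4: fails — R34 but not R43.
G5: fails — Rw1w0 but not Rw0w1.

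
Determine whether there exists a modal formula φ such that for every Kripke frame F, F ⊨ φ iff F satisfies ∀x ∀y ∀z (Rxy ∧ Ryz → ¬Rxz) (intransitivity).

No — not modally definable

If a class were modally definable it would be closed under surjective bounded morphisms (Goldblatt–Thomason).
The 7-cycle (worlds a,b,c,d,e,f,g with a→b→c→d→e→f→g→a) is intransitive. Mapping every world to a single reflexive point • is a surjective bounded morphism; the reflexive point is not intransitive (R••∧R•• but R••).
So no modal formula (or set of formulas) defines exactly the intransitive frames.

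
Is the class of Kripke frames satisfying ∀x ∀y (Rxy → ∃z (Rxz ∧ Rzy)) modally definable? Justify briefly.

Definable; □□q → □q defines it

Yes: it is density, defined by the C4 schema □□q → □q.
Suppose □□q→□q is valid. Take Rxy and set V(q)={w : xR²w}. Then □□q at x, so □q at x, so q at y, i.e. ∃z(Rxz∧Rzy).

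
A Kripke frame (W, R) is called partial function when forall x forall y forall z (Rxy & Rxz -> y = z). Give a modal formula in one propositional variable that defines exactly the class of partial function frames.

The condition is partial functionality. The CD schema ◇r → □r defines it.
Suppose ◇r→□r is valid. Take Rxy, Rxz and set V(r)={y}. Then ◇r at x, so □r at x, so r at z, i.e. z=y.

◇r → □r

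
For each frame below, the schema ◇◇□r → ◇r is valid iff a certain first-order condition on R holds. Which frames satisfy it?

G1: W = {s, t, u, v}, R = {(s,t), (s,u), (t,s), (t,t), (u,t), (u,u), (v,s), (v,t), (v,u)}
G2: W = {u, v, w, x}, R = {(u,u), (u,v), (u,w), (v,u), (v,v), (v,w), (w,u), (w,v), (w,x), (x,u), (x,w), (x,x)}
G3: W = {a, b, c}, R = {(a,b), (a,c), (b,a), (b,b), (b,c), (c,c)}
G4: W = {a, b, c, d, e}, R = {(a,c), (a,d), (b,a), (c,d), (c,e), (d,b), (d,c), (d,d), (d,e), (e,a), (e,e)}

G1, G2, G3

This is the axiom for a generalized confluence (Geach) condition; its first-order frame correspondent is ∀x ∀y (xR²y → ∃w (yRw ∧ xRw)).
G1: ✓.
G2: ✓.
G3: ✓.
G4: fails — aR²b but no w with bRw and aRw.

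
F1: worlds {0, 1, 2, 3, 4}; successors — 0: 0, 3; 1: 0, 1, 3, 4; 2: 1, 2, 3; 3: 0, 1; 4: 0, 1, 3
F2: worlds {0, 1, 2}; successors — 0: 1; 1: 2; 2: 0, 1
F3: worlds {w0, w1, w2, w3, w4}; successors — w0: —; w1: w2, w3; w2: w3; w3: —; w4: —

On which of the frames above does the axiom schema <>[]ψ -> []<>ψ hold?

The schema corresponds to convergence: forall x forall y forall z (Rxy & Rxz -> exists w (Ryw & Rzw)).
F1: condition met.
F2: fails — R20 and R21 but 0 and 1 have no common successor.
F3: fails — Rw1w2 and Rw1w3 but w2 and w3 have no common successor.

F1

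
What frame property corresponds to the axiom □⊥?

emptiness of R: ∀x ∀y ¬Rxy

□⊥ is valid iff no world has any successor (otherwise □⊥ fails at any world with one).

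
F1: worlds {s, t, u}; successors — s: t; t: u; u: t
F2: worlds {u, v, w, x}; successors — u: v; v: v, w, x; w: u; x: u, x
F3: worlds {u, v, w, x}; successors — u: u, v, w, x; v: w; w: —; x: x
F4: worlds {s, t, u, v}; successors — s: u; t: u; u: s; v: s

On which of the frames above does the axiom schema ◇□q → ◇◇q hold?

Frame correspondent (Sahlqvist): ∀x ∀y (xRy → ∃w (yRw ∧ xR²w)) — i.e. a generalized confluence (Geach) condition.
F1: satisfies the condition.
F2: satisfies the condition.
F3: fails — uRw but no t with wRt and uR²t.
F4: satisfies the condition.
Valid on: F1, F2, F4.

F1, F2, F4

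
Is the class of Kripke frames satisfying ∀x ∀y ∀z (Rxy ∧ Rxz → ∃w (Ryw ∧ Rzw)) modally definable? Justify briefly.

Definable; ◇□p → □◇p defines it

This is a Sahlqvist condition; the .2 axiom ◇□p → □◇p defines it.
Suppose ◇□p→□◇p is valid. Take Rxy, Rxz and set V(p)={w : Ryw}. Then □p at y so ◇□p at x, so □◇p at x, so ◇p at z, giving w with Rzw and Ryw.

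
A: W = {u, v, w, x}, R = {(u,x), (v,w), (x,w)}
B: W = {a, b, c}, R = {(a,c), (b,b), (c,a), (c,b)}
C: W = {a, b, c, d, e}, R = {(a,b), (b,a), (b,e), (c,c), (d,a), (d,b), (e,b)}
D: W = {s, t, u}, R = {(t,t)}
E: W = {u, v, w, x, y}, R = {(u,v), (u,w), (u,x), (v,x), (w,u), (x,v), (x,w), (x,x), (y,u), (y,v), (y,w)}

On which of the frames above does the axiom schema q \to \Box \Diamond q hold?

D

Frame correspondent (Sahlqvist): \forall x \forall y (Rxy \to Ryx) — i.e. symmetry.
A: fails — Rxw but not Rwx.
B: fails — Rcb but not Rbc.
C: fails — Rdb but not Rbd.
D: ✓.
E: fails — Ruv but not Rvu.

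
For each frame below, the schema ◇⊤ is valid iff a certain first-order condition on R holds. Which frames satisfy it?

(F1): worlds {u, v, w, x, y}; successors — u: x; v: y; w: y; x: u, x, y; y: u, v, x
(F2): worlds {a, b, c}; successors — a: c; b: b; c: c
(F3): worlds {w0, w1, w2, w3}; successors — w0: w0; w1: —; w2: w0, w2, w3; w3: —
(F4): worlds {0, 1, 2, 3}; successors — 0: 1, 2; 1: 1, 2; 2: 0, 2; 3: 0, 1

(F1), (F2), (F4)

This is the axiom for seriality; its first-order frame correspondent is ∀x ∃y Rxy.
(F1): holds.
(F2): holds.
(F3): fails — world w1 has no successor.
(F4): holds.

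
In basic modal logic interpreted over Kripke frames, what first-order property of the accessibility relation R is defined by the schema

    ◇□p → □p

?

the Euclidean property

Replacing p by ¬p and contraposing gives the equivalent schema ◇p → □◇p.
Suppose ◇p→□◇p is valid. Take Rxy, Rxz and set V(p)={y}. Then ◇p at x, so □◇p at x, so ◇p at z, so some w with Rzw has p; w=y, i.e. Rzy. By symmetry of the argument, Ryz.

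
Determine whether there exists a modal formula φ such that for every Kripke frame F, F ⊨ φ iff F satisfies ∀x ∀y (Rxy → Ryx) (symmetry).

Yes, by p → □◇p

This is a Sahlqvist condition; the B axiom p → □◇p defines it.
Suppose p→□◇p is valid. Take Rxy and set V(p)={x}. Then p at x, so □◇p at x, so ◇p at y, so some z with Ryz has p; z=x, i.e. Ryx.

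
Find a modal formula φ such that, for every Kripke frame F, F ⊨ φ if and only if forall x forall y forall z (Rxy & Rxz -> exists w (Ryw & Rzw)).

◇□r → □◇r

The condition is convergence. The .2 schema ◇□r → □◇r defines it.
Suppose ◇□r→□◇r is valid. Take Rxy, Rxz and set V(r)={w : Ryw}. Then □r at y so ◇□r at x, so □◇r at x, so ◇r at z, giving w with Rzw and Ryw.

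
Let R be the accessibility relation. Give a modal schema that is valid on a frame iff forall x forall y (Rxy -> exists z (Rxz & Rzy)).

□□ψ → □ψ

A defining formula is □□ψ → □ψ (the C4 axiom).
Suppose □□ψ→□ψ is valid. Take Rxy and set V(ψ)={w : xR²w}. Then □□ψ at x, so □ψ at x, so ψ at y, i.e. ∃z(Rxz∧Rzy).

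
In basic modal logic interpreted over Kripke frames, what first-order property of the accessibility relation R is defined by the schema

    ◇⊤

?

◇⊤ holds at w iff w has a successor, so frame-validity of ◇⊤ is exactly seriality. Equivalently via □q → ◇q:
Suppose □q→◇q is valid. At any x set V(q)=W. Then □q at x, so ◇q at x, so x has a successor.

seriality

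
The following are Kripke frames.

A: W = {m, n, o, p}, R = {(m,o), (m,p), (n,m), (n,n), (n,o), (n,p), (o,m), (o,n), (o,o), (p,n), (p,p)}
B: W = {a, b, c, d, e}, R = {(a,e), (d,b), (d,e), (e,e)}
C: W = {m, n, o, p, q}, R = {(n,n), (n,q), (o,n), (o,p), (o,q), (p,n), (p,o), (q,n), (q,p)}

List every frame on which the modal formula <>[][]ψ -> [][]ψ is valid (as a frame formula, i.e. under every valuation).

The schema corresponds to a generalized confluence (Geach) condition: forall x forall y forall z ((xRy & x R^2 z) -> exists w (y R^2 w & z = w)).
A: holds.
B: fails — dRb, dR²e but no w with bR²w and e=w.
C: fails — nRq, nR²p but no w with qR²w and p=w.
Valid on: A.

A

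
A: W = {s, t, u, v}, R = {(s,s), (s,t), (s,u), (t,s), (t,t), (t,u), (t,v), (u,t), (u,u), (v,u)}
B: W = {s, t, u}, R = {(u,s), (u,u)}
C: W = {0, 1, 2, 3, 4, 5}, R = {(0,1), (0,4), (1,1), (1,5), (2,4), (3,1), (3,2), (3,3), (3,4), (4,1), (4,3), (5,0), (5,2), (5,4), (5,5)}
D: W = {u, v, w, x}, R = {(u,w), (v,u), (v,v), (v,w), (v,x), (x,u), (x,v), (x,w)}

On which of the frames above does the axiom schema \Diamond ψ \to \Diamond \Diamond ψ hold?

Frame correspondent (Sahlqvist): \forall x \forall y (xRy \to \exists w (y = w \wedge x R^2 w)) — i.e. a generalized confluence (Geach) condition.
A: holds.
B: holds.
C: fails — 0R4 but no w with 4=w and 0R²w.
D: fails — uRw but no t with w=t and uR²t.

A, B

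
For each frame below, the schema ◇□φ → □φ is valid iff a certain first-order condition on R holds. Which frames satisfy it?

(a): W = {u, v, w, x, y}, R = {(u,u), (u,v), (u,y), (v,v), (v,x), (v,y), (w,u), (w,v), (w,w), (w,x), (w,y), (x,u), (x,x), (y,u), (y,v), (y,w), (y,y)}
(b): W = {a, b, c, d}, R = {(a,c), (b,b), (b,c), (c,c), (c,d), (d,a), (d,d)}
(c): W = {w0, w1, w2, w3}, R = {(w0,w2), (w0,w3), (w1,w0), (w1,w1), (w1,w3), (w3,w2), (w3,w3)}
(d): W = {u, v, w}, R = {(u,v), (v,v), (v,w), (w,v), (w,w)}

(d)

Frame correspondent (Sahlqvist): ∀x ∀y ∀z (Rxy ∧ Rxz → Ryz) — i.e. the Euclidean property.
(a): fails — Ruv and Ruu but not Rvu.
(b): fails — Rbc and Rbb but not Rcb.
(c): fails — Rw0w2 and Rw0w2 but not Rw2w2.
(d): satisfies the condition.
Valid on: (d).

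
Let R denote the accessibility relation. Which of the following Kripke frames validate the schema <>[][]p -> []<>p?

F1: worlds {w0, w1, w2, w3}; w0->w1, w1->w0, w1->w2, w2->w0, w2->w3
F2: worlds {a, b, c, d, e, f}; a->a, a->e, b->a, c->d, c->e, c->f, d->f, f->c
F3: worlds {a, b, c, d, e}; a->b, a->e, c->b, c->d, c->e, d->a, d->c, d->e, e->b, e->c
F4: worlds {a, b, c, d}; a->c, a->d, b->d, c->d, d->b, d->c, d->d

Frame correspondent (Sahlqvist): forall x forall y forall z ((xRy & xRz) -> exists w (y R^2 w & zRw)) — i.e. a generalized confluence (Geach) condition.
F1: fails — w1Rw0, w1Rw0 but no w with w0R²w and w0Rw.
F2: fails — aRa, aRe but no w with aR²w and eRw.
F3: fails — aRb, aRb but no w with bR²w and bRw.
F4: condition met.

F4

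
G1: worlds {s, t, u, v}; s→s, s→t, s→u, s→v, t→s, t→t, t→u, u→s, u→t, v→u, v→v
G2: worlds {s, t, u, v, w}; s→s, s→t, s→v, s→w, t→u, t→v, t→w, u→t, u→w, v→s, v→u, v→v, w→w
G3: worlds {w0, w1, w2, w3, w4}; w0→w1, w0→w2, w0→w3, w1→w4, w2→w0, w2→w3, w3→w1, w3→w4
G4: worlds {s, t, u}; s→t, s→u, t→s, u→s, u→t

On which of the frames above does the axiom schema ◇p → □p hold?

Frame correspondent (Sahlqvist): ∀x ∀y ∀z (Rxy ∧ Rxz → y = z) — i.e. partial functionality.
G1: fails — s sees both s and t.
G2: fails — s sees both s and t.
G3: fails — w0 sees both w1 and w2.
G4: fails — s sees both t and u.

none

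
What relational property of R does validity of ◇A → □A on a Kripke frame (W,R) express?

Suppose ◇A→□A is valid. Take Rxy, Rxz and set V(A)={y}. Then ◇A at x, so □A at x, so A at z, i.e. z=y.
The converse is a direct semantic check.
Frame condition: ∀x ∀y ∀z (Rxy ∧ Rxz → y = z).

Partial functionality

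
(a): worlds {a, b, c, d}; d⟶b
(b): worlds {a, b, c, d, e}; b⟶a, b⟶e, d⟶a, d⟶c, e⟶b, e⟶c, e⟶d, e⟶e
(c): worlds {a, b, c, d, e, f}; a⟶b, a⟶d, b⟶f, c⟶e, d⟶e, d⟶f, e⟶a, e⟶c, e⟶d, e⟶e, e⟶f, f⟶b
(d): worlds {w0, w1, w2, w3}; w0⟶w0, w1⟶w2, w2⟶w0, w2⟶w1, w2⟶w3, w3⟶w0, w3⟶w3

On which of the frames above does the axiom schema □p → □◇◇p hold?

(c), (d)

This is the axiom for a generalized confluence (Geach) condition; its first-order frame correspondent is ∀x ∀z (xRz → ∃w (xRw ∧ zR²w)).
(a): fails — dRb but no w with dRw and bR²w.
(b): fails — bRa but no w with bRw and aR²w.
(c): satisfies the condition.
(d): satisfies the condition.
Valid on: (c), (d).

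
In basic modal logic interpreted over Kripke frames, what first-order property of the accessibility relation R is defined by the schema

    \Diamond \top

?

seriality

◇⊤ holds at w iff w has a successor, so frame-validity of ◇⊤ is exactly seriality. Equivalently via □A → ◇A:
Suppose □A→◇A is valid. At any x set V(A)=W. Then □A at x, so ◇A at x, so x has a successor.
The converse is a direct semantic check.
Frame condition: \forall x \exists y Rxy.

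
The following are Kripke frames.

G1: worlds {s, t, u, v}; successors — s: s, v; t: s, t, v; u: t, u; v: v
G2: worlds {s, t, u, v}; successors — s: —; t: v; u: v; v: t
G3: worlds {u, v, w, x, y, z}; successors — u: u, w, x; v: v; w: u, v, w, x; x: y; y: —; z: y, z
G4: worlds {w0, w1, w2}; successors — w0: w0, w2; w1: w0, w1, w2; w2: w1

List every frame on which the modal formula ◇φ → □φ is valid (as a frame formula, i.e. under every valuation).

G2

Frame correspondent (Sahlqvist): ∀x ∀y ∀z (Rxy ∧ Rxz → y = z) — i.e. partial functionality.
G1: fails — s sees both s and v.
G2: condition met.
G3: fails — u sees both u and w.
G4: fails — w0 sees both w0 and w2.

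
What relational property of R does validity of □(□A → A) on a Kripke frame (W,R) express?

Suppose □(□A→A) is valid. Take Rxy and set V(A)={w : Ryw}. Then at y, □A holds; since □(□A→A) at x, □A→A at y, so A at y, i.e. Ryy.

Shift-reflexivity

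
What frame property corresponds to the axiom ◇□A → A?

symmetry: ∀x ∀y (Rxy → Ryx)

This is a form of the B axiom.
Its frame correspondent is symmetry — ∀x ∀y (Rxy → Ryx).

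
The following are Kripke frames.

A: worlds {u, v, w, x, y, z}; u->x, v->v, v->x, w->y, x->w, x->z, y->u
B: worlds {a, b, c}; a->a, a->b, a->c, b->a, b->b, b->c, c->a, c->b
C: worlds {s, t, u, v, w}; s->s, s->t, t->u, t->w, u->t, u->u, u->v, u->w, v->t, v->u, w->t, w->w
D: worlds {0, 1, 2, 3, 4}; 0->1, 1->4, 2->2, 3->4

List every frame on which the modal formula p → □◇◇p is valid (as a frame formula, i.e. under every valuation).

B

The schema corresponds to a generalized confluence (Geach) condition: ∀x ∀z (xRz → ∃w (x = w ∧ zR²w)).
A: fails — uRx but no t with u=t and xR²t.
B: holds.
C: fails — sRt but no w* with s=w* and tR²w*.
D: fails — 0R1 but no w with 0=w and 1R²w.
Valid on: B.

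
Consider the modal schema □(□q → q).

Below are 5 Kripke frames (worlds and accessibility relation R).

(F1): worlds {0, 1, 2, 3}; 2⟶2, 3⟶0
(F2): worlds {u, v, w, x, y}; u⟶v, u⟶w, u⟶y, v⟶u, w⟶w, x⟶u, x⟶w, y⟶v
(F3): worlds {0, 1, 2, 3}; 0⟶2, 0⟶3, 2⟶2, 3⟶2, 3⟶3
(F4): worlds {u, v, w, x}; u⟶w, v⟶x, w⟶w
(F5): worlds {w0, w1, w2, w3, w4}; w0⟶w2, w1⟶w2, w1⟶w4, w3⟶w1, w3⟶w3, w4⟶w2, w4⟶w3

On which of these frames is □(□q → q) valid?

Frame correspondent (Sahlqvist): ∀x ∀y (Rxy → Ryy) — i.e. shift-reflexivity.
(F1): fails — R30 but not R00.
(F2): fails — Ruv but not Rvv.
(F3): holds.
(F4): fails — Rvx but not Rxx.
(F5): fails — Rw1w2 but not Rw2w2.

(F3)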